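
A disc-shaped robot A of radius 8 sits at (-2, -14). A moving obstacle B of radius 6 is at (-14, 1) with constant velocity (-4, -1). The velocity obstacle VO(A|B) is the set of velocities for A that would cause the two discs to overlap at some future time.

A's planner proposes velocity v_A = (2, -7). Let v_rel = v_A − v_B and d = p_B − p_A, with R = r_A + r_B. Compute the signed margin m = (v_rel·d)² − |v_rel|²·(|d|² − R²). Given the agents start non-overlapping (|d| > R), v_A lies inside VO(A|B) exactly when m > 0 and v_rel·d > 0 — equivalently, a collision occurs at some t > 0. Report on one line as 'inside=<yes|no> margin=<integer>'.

d = (-12, 15),  |d|² = 369;  R = 8+6 = 14,  c = 369−14² = 173
v_rel = (6, -6),  |v_rel|² = 72;  v_rel·d = (6)·(-12) + (-6)·(15) = -162
72·t² + 324·t + 173 = 0  ⇒  m = (-162)² − 72·173 = 13788
m = 13788 > 0,  v_rel·d = -162 < 0  ⇒  outside

inside=no margin=13788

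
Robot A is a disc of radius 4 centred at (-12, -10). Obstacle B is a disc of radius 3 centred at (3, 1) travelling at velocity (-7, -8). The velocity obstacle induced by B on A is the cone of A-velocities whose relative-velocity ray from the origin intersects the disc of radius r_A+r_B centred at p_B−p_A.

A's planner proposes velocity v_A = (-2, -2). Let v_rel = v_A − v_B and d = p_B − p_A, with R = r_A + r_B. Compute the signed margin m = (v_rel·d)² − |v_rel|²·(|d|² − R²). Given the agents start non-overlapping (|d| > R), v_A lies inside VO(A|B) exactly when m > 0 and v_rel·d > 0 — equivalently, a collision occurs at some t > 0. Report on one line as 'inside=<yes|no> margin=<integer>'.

d = (15, 11),  |d|² = 346;  R = 4+3 = 7,  c = 346−7² = 297
v_rel = (5, 6),  |v_rel|² = 61;  v_rel·d = (5)·(15) + (6)·(11) = 141
61·t² − 282·t + 297 = 0  ⇒  m = 141² − 61·297 = 1764
m = 1764 > 0,  v_rel·d = 141 > 0  ⇒  inside

inside=yes margin=1764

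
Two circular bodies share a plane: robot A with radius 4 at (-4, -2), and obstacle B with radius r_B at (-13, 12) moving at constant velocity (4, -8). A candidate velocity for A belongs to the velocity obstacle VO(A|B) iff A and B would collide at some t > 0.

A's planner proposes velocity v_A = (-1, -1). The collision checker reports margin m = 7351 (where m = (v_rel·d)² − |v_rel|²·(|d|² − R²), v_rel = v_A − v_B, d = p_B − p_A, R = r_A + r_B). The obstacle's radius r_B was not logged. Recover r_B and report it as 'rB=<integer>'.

m = 7351
d = (-9, 14);  v_rel = (-5, 7),  |v_rel|² = 74
v_rel×d = (-5)·(14) − (7)·(-9) = -7
since m = R²·74 − (-7)²:  R² = (49 + 7351) / 74 = 100
R = √100 = 10  ⇒  r_B = 10 − 4 = 6

rB=6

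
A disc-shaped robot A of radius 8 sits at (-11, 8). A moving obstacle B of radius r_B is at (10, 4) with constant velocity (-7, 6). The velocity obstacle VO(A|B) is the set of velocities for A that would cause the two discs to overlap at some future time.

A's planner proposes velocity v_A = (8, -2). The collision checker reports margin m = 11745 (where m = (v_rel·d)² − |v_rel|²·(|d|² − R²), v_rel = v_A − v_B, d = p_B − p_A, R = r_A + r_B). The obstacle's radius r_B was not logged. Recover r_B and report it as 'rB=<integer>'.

m = 11745
d = (21, -4);  v_rel = (15, -8),  |v_rel|² = 289
v_rel×d = (15)·(-4) − (-8)·(21) = 108
since m = R²·289 − 108²:  R² = (11664 + 11745) / 289 = 81
R = √81 = 9  ⇒  r_B = 9 − 8 = 1

rB=1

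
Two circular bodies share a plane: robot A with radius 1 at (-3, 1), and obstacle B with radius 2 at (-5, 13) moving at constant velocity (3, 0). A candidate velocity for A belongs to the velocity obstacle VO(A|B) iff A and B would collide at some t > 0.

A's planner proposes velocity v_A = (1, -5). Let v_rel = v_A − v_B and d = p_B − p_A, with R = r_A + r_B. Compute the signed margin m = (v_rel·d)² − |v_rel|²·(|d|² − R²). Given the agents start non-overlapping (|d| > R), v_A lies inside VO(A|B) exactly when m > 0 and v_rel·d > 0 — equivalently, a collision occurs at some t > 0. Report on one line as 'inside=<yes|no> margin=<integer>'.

d = (-2, 12),  |d|² = 148;  R = 1+2 = 3,  c = 148−3² = 139
v_rel = (-2, -5),  |v_rel|² = 29;  v_rel·d = (-2)·(-2) + (-5)·(12) = -56
29·t² + 112·t + 139 = 0  ⇒  m = (-56)² − 29·139 = -895
m = -895 < 0,  v_rel·d = -56 < 0  ⇒  outside

inside=no margin=-895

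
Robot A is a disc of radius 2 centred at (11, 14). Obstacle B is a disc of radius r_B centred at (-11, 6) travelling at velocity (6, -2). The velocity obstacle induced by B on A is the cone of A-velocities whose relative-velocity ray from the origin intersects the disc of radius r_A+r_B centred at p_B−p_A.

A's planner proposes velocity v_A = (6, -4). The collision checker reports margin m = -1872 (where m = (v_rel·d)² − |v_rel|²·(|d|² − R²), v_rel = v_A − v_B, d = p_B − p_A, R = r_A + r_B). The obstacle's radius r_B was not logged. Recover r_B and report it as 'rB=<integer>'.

m = -1872
d = (-22, -8);  v_rel = (0, -2),  |v_rel|² = 4
v_rel×d = (0)·(-8) − (-2)·(-22) = -44
since m = R²·4 − (-44)²:  R² = (1936 + -1872) / 4 = 16
R = √16 = 4  ⇒  r_B = 4 − 2 = 2

rB=2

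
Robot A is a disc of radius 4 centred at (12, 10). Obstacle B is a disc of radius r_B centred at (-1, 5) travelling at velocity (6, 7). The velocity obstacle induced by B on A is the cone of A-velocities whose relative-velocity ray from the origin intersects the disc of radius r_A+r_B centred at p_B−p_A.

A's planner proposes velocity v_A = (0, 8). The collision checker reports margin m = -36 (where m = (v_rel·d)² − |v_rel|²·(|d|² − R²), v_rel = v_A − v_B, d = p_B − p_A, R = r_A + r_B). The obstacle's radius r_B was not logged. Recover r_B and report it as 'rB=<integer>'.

m = -36
d = (-13, -5);  v_rel = (-6, 1),  |v_rel|² = 37
v_rel×d = (-6)·(-5) − (1)·(-13) = 43
since m = R²·37 − 43²:  R² = (1849 + -36) / 37 = 49
R = √49 = 7  ⇒  r_B = 7 − 4 = 3

rB=3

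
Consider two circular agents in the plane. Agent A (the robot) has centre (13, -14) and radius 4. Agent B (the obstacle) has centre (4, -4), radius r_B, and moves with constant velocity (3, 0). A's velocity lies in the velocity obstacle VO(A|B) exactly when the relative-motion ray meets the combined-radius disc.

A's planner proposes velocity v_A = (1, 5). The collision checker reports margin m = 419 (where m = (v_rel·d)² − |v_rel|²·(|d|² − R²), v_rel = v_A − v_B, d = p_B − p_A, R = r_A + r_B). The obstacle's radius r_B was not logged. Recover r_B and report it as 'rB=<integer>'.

m = 419
d = (-9, 10);  v_rel = (-2, 5),  |v_rel|² = 29
v_rel×d = (-2)·(10) − (5)·(-9) = 25
since m = R²·29 − 25²:  R² = (625 + 419) / 29 = 36
R = √36 = 6  ⇒  r_B = 6 − 4 = 2

rB=2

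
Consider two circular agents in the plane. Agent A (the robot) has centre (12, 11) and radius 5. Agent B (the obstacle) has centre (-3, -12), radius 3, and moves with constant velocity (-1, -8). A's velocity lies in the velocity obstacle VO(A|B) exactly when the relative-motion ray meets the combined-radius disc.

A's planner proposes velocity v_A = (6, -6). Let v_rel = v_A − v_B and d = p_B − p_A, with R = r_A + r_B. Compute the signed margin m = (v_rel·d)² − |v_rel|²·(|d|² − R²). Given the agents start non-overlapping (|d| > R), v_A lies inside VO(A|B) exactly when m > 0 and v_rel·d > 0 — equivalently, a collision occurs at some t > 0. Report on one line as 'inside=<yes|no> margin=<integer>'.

d = (-15, -23),  |d|² = 754;  R = 5+3 = 8,  c = 754−8² = 690
v_rel = (7, 2),  |v_rel|² = 53;  v_rel·d = (7)·(-15) + (2)·(-23) = -151
53·t² + 302·t + 690 = 0  ⇒  m = (-151)² − 53·690 = -13769
m = -13769 < 0,  v_rel·d = -151 < 0  ⇒  outside

inside=no margin=-13769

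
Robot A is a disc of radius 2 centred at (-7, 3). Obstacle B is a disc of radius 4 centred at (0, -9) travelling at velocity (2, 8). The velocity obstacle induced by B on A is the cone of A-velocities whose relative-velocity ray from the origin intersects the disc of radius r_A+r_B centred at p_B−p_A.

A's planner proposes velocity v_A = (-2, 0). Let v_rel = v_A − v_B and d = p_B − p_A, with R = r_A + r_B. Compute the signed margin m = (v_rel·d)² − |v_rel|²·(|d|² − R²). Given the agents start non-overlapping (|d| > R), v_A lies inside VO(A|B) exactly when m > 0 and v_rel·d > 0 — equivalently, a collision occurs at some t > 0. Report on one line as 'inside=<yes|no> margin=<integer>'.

d = (7, -12),  |d|² = 193;  R = 2+4 = 6,  c = 193−6² = 157
v_rel = (-4, -8),  |v_rel|² = 80;  v_rel·d = (-4)·(7) + (-8)·(-12) = 68
80·t² − 136·t + 157 = 0  ⇒  m = 68² − 80·157 = -7936
m = -7936 < 0,  v_rel·d = 68 > 0  ⇒  outside

inside=no margin=-7936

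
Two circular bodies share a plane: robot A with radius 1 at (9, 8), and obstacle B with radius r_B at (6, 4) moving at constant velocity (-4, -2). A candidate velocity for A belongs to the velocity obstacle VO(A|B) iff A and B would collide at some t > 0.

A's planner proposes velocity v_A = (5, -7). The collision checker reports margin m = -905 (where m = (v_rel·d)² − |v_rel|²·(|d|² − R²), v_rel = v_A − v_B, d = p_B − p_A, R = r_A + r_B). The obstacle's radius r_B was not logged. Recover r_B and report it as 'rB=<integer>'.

m = -905
d = (-3, -4);  v_rel = (9, -5),  |v_rel|² = 106
v_rel×d = (9)·(-4) − (-5)·(-3) = -51
since m = R²·106 − (-51)²:  R² = (2601 + -905) / 106 = 16
R = √16 = 4  ⇒  r_B = 4 − 1 = 3

rB=3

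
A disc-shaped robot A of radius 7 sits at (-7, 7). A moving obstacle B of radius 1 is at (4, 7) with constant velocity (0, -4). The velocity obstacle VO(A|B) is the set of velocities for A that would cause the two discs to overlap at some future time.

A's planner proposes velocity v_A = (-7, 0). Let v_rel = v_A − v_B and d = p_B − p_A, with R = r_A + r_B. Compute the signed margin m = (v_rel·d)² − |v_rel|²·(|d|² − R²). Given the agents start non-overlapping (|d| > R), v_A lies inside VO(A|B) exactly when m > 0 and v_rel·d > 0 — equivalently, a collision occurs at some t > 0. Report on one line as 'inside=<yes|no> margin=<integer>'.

d = (11, 0),  |d|² = 121;  R = 7+1 = 8,  c = 121−8² = 57
v_rel = (-7, 4),  |v_rel|² = 65;  v_rel·d = (-7)·(11) + (4)·(0) = -77
65·t² + 154·t + 57 = 0  ⇒  m = (-77)² − 65·57 = 2224
m = 2224 > 0,  v_rel·d = -77 < 0  ⇒  outside

inside=no margin=2224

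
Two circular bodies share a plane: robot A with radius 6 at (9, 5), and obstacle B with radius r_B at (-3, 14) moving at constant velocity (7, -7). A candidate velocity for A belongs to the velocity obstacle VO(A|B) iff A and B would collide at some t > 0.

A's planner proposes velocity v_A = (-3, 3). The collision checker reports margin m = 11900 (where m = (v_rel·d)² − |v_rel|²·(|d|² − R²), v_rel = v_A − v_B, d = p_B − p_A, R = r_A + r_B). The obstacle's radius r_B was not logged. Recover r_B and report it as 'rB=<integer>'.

m = 11900
d = (-12, 9);  v_rel = (-10, 10),  |v_rel|² = 200
v_rel×d = (-10)·(9) − (10)·(-12) = 30
since m = R²·200 − 30²:  R² = (900 + 11900) / 200 = 64
R = √64 = 8  ⇒  r_B = 8 − 6 = 2

rB=2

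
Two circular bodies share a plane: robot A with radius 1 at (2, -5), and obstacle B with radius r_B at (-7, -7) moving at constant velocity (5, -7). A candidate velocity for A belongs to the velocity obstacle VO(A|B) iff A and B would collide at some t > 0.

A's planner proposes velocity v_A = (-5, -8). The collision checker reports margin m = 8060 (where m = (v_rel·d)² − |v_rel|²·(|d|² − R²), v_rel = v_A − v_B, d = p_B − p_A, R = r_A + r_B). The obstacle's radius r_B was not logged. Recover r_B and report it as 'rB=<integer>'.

m = 8060
d = (-9, -2);  v_rel = (-10, -1),  |v_rel|² = 101
v_rel×d = (-10)·(-2) − (-1)·(-9) = 11
since m = R²·101 − 11²:  R² = (121 + 8060) / 101 = 81
R = √81 = 9  ⇒  r_B = 9 − 1 = 8

rB=8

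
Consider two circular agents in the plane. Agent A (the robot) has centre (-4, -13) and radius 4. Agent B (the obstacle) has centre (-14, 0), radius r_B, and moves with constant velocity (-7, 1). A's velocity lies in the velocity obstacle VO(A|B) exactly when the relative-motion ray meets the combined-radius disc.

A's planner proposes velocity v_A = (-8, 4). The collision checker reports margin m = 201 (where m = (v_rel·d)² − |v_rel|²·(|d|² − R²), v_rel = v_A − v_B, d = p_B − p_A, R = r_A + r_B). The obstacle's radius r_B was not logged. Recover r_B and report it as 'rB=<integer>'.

m = 201
d = (-10, 13);  v_rel = (-1, 3),  |v_rel|² = 10
v_rel×d = (-1)·(13) − (3)·(-10) = 17
since m = R²·10 − 17²:  R² = (289 + 201) / 10 = 49
R = √49 = 7  ⇒  r_B = 7 − 4 = 3

rB=3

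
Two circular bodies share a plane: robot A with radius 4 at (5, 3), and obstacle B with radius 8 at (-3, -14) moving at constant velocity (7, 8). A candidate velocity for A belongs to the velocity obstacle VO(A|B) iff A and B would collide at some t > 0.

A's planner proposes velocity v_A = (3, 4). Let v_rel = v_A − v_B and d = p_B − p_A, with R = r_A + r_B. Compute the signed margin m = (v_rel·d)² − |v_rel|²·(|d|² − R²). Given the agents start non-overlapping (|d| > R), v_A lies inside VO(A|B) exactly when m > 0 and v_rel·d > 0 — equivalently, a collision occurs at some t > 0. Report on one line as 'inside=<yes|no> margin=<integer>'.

d = (-8, -17),  |d|² = 353;  R = 4+8 = 12,  c = 353−12² = 209
v_rel = (-4, -4),  |v_rel|² = 32;  v_rel·d = (-4)·(-8) + (-4)·(-17) = 100
32·t² − 200·t + 209 = 0  ⇒  m = 100² − 32·209 = 3312
m = 3312 > 0,  v_rel·d = 100 > 0  ⇒  inside

inside=yes margin=3312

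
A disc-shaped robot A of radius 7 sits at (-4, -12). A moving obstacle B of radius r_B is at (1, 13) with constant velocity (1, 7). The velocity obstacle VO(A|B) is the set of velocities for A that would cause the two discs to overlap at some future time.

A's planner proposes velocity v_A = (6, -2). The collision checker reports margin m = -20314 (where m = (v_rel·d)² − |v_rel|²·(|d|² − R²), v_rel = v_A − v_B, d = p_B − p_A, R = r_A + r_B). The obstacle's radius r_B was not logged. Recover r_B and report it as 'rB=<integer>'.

m = -20314
d = (5, 25);  v_rel = (5, -9),  |v_rel|² = 106
v_rel×d = (5)·(25) − (-9)·(5) = 170
since m = R²·106 − 170²:  R² = (28900 + -20314) / 106 = 81
R = √81 = 9  ⇒  r_B = 9 − 7 = 2

rB=2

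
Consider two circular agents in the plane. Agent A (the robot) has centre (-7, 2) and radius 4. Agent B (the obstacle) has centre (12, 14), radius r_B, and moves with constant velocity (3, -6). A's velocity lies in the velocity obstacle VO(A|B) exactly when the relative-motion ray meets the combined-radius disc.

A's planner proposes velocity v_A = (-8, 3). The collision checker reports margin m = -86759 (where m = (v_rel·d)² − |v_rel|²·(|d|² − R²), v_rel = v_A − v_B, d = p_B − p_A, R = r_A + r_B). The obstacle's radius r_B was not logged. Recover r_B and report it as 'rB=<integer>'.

m = -86759
d = (19, 12);  v_rel = (-11, 9),  |v_rel|² = 202
v_rel×d = (-11)·(12) − (9)·(19) = -303
since m = R²·202 − (-303)²:  R² = (91809 + -86759) / 202 = 25
R = √25 = 5  ⇒  r_B = 5 − 4 = 1

rB=1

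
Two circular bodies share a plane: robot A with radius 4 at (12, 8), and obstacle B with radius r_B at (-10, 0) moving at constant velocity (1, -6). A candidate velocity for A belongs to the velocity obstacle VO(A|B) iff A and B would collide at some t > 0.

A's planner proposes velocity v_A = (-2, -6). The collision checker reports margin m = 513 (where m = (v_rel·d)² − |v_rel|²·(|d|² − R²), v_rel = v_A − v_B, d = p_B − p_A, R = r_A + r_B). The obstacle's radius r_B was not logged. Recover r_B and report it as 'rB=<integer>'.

m = 513
d = (-22, -8);  v_rel = (-3, 0),  |v_rel|² = 9
v_rel×d = (-3)·(-8) − (0)·(-22) = 24
since m = R²·9 − 24²:  R² = (576 + 513) / 9 = 121
R = √121 = 11  ⇒  r_B = 11 − 4 = 7

rB=7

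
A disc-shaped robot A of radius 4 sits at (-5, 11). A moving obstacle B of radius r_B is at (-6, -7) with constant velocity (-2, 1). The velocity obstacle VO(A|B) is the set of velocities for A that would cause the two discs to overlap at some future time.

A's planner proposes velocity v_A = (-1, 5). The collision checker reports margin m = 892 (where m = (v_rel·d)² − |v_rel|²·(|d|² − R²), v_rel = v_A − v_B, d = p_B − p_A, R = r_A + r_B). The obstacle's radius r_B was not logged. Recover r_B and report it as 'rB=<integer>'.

m = 892
d = (-1, -18);  v_rel = (1, 4),  |v_rel|² = 17
v_rel×d = (1)·(-18) − (4)·(-1) = -14
since m = R²·17 − (-14)²:  R² = (196 + 892) / 17 = 64
R = √64 = 8  ⇒  r_B = 8 − 4 = 4

rB=4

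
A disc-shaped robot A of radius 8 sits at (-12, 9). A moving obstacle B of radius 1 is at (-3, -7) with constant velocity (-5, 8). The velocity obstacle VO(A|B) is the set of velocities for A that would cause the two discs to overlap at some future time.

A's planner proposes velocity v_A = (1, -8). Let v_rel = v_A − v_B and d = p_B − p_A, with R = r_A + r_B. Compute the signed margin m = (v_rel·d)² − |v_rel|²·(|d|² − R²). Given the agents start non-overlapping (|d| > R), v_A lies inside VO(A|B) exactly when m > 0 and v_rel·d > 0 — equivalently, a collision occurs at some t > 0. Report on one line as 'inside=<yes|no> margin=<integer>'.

d = (9, -16),  |d|² = 337;  R = 8+1 = 9,  c = 337−9² = 256
v_rel = (6, -16),  |v_rel|² = 292;  v_rel·d = (6)·(9) + (-16)·(-16) = 310
292·t² − 620·t + 256 = 0  ⇒  m = 310² − 292·256 = 21348
m = 21348 > 0,  v_rel·d = 310 > 0  ⇒  inside

inside=yes margin=21348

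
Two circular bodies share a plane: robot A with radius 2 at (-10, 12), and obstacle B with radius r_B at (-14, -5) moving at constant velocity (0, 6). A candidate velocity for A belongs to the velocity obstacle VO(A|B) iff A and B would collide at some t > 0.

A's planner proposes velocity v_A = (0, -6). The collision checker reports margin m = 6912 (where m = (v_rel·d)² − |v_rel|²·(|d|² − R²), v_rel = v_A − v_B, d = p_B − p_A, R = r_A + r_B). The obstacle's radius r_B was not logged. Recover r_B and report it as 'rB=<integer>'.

m = 6912
d = (-4, -17);  v_rel = (0, -12),  |v_rel|² = 144
v_rel×d = (0)·(-17) − (-12)·(-4) = -48
since m = R²·144 − (-48)²:  R² = (2304 + 6912) / 144 = 64
R = √64 = 8  ⇒  r_B = 8 − 2 = 6

rB=6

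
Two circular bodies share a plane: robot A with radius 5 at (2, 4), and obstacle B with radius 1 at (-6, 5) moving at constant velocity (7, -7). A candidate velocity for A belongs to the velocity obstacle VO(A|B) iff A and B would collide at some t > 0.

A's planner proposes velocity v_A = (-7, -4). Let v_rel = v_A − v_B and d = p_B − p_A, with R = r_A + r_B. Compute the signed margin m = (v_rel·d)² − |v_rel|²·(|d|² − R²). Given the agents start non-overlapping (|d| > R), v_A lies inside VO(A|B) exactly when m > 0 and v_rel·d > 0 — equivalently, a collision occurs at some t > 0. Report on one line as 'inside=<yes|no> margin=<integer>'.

d = (-8, 1),  |d|² = 65;  R = 5+1 = 6,  c = 65−6² = 29
v_rel = (-14, 3),  |v_rel|² = 205;  v_rel·d = (-14)·(-8) + (3)·(1) = 115
205·t² − 230·t + 29 = 0  ⇒  m = 115² − 205·29 = 7280
m = 7280 > 0,  v_rel·d = 115 > 0  ⇒  inside

inside=yes margin=7280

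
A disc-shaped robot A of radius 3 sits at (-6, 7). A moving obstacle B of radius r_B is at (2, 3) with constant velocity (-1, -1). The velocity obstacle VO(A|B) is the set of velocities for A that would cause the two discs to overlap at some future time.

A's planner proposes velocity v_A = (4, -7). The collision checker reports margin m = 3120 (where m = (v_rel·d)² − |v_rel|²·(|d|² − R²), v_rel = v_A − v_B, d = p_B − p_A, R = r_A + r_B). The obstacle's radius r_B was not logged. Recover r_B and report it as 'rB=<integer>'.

m = 3120
d = (8, -4);  v_rel = (5, -6),  |v_rel|² = 61
v_rel×d = (5)·(-4) − (-6)·(8) = 28
since m = R²·61 − 28²:  R² = (784 + 3120) / 61 = 64
R = √64 = 8  ⇒  r_B = 8 − 3 = 5

rB=5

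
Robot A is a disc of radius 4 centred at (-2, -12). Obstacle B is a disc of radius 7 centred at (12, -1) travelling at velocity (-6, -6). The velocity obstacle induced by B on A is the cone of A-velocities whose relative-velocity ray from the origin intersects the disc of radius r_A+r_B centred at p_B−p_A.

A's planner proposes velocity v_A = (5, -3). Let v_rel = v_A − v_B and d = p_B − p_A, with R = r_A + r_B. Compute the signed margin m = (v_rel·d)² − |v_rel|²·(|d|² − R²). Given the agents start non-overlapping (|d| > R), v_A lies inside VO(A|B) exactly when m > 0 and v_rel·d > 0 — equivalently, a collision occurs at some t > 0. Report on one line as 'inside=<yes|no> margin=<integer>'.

d = (14, 11),  |d|² = 317;  R = 4+7 = 11,  c = 317−11² = 196
v_rel = (11, 3),  |v_rel|² = 130;  v_rel·d = (11)·(14) + (3)·(11) = 187
130·t² − 374·t + 196 = 0  ⇒  m = 187² − 130·196 = 9489
m = 9489 > 0,  v_rel·d = 187 > 0  ⇒  inside

inside=yes margin=9489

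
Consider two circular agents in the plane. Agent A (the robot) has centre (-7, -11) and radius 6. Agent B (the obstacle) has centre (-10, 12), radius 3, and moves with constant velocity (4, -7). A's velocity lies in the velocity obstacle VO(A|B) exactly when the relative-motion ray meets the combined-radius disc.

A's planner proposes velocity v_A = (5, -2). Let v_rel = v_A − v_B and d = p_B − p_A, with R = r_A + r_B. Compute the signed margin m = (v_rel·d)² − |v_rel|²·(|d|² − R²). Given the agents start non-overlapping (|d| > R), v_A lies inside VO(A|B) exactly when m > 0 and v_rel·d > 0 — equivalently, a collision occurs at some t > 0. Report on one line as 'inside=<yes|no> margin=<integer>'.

d = (-3, 23),  |d|² = 538;  R = 6+3 = 9,  c = 538−9² = 457
v_rel = (1, 5),  |v_rel|² = 26;  v_rel·d = (1)·(-3) + (5)·(23) = 112
26·t² − 224·t + 457 = 0  ⇒  m = 112² − 26·457 = 662
m = 662 > 0,  v_rel·d = 112 > 0  ⇒  inside

inside=yes margin=662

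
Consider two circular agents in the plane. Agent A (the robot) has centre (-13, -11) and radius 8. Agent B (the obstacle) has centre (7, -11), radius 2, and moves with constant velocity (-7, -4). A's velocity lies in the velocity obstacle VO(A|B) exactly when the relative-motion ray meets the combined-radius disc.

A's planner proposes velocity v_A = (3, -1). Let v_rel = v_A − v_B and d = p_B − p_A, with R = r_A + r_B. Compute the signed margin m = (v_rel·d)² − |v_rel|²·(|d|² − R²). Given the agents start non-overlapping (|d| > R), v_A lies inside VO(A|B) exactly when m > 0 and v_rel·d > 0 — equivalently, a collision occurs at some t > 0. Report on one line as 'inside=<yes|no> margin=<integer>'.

d = (20, 0),  |d|² = 400;  R = 8+2 = 10,  c = 400−10² = 300
v_rel = (10, 3),  |v_rel|² = 109;  v_rel·d = (10)·(20) + (3)·(0) = 200
109·t² − 400·t + 300 = 0  ⇒  m = 200² − 109·300 = 7300
m = 7300 > 0,  v_rel·d = 200 > 0  ⇒  inside

inside=yes margin=7300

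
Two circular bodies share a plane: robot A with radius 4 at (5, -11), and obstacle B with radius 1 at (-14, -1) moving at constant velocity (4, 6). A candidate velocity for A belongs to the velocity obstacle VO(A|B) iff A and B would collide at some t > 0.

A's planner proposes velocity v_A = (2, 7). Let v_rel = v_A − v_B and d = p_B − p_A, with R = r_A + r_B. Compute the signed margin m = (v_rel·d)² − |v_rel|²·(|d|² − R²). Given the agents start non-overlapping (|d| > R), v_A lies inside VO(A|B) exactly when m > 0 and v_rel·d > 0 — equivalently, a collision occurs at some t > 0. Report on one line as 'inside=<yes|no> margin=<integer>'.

d = (-19, 10),  |d|² = 461;  R = 4+1 = 5,  c = 461−5² = 436
v_rel = (-2, 1),  |v_rel|² = 5;  v_rel·d = (-2)·(-19) + (1)·(10) = 48
5·t² − 96·t + 436 = 0  ⇒  m = 48² − 5·436 = 124
m = 124 > 0,  v_rel·d = 48 > 0  ⇒  inside

inside=yes margin=124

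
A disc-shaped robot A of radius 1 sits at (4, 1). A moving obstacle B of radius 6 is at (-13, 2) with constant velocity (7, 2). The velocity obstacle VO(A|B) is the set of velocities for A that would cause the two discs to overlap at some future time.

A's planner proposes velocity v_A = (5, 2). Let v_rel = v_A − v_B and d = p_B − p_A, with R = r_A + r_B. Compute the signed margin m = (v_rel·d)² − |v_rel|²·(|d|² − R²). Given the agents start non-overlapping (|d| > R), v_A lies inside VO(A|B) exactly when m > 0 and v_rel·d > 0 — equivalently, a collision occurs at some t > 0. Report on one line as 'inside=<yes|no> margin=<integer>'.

d = (-17, 1),  |d|² = 290;  R = 1+6 = 7,  c = 290−7² = 241
v_rel = (-2, 0),  |v_rel|² = 4;  v_rel·d = (-2)·(-17) + (0)·(1) = 34
4·t² − 68·t + 241 = 0  ⇒  m = 34² − 4·241 = 192
m = 192 > 0,  v_rel·d = 34 > 0  ⇒  inside

inside=yes margin=192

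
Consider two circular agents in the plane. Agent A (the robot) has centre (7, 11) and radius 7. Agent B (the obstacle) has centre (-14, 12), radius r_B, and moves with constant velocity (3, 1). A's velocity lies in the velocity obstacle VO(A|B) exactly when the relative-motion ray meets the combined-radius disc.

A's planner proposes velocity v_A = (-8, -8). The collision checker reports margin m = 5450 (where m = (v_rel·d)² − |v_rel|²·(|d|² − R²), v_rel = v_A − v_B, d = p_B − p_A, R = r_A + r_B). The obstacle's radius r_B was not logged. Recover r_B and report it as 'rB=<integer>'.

m = 5450
d = (-21, 1);  v_rel = (-11, -9),  |v_rel|² = 202
v_rel×d = (-11)·(1) − (-9)·(-21) = -200
since m = R²·202 − (-200)²:  R² = (40000 + 5450) / 202 = 225
R = √225 = 15  ⇒  r_B = 15 − 7 = 8

rB=8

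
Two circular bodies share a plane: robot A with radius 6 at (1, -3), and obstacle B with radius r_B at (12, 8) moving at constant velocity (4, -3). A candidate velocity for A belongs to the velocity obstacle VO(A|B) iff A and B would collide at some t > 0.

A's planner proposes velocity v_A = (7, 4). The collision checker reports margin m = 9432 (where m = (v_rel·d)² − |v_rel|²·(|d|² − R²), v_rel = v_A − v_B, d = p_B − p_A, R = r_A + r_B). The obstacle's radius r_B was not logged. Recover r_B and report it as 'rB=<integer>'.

m = 9432
d = (11, 11);  v_rel = (3, 7),  |v_rel|² = 58
v_rel×d = (3)·(11) − (7)·(11) = -44
since m = R²·58 − (-44)²:  R² = (1936 + 9432) / 58 = 196
R = √196 = 14  ⇒  r_B = 14 − 6 = 8

rB=8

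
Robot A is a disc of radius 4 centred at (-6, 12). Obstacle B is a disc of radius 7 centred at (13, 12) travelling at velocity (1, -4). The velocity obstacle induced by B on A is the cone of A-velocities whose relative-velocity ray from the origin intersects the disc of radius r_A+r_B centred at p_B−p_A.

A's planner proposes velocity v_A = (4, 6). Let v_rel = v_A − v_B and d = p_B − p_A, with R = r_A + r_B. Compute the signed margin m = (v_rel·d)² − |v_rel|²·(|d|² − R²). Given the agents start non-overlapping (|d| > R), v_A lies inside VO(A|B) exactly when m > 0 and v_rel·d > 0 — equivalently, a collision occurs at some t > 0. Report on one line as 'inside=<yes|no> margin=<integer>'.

d = (19, 0),  |d|² = 361;  R = 4+7 = 11,  c = 361−11² = 240
v_rel = (3, 10),  |v_rel|² = 109;  v_rel·d = (3)·(19) + (10)·(0) = 57
109·t² − 114·t + 240 = 0  ⇒  m = 57² − 109·240 = -22911
m = -22911 < 0,  v_rel·d = 57 > 0  ⇒  outside

inside=no margin=-22911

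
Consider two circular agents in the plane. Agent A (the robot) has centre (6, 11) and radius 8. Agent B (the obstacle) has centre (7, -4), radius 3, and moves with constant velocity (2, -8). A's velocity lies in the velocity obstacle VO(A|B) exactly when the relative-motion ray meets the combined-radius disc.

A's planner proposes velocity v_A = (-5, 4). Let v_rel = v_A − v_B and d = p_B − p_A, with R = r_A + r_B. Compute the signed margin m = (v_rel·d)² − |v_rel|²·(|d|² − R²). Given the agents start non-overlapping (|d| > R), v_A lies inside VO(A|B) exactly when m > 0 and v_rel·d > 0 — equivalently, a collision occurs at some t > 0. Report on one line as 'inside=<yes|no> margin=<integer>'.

d = (1, -15),  |d|² = 226;  R = 8+3 = 11,  c = 226−11² = 105
v_rel = (-7, 12),  |v_rel|² = 193;  v_rel·d = (-7)·(1) + (12)·(-15) = -187
193·t² + 374·t + 105 = 0  ⇒  m = (-187)² − 193·105 = 14704
m = 14704 > 0,  v_rel·d = -187 < 0  ⇒  outside

inside=no margin=14704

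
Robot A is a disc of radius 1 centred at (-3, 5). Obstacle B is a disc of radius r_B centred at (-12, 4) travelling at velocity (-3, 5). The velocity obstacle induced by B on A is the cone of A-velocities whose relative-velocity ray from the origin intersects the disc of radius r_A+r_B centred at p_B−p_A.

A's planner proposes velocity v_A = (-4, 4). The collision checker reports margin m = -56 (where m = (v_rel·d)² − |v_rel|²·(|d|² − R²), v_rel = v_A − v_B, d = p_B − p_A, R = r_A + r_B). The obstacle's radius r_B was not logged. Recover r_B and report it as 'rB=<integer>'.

m = -56
d = (-9, -1);  v_rel = (-1, -1),  |v_rel|² = 2
v_rel×d = (-1)·(-1) − (-1)·(-9) = -8
since m = R²·2 − (-8)²:  R² = (64 + -56) / 2 = 4
R = √4 = 2  ⇒  r_B = 2 − 1 = 1

rB=1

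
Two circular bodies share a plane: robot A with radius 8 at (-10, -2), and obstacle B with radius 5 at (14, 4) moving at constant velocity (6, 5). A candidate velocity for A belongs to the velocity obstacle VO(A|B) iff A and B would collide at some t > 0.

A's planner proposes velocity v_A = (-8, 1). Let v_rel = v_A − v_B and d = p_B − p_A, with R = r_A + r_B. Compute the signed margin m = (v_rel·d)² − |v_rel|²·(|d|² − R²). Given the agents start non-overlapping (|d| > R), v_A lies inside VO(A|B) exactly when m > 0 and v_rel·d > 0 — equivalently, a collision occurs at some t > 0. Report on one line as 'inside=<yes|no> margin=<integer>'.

d = (24, 6),  |d|² = 612;  R = 8+5 = 13,  c = 612−13² = 443
v_rel = (-14, -4),  |v_rel|² = 212;  v_rel·d = (-14)·(24) + (-4)·(6) = -360
212·t² + 720·t + 443 = 0  ⇒  m = (-360)² − 212·443 = 35684
m = 35684 > 0,  v_rel·d = -360 < 0  ⇒  outside

inside=no margin=35684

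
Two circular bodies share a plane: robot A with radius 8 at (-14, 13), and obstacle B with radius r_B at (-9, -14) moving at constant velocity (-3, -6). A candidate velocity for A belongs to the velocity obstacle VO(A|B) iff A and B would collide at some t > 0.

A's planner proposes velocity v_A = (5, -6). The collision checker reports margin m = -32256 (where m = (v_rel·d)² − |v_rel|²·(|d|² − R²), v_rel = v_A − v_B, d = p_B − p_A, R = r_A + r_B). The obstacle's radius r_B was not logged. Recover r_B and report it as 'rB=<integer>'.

m = -32256
d = (5, -27);  v_rel = (8, 0),  |v_rel|² = 64
v_rel×d = (8)·(-27) − (0)·(5) = -216
since m = R²·64 − (-216)²:  R² = (46656 + -32256) / 64 = 225
R = √225 = 15  ⇒  r_B = 15 − 8 = 7

rB=7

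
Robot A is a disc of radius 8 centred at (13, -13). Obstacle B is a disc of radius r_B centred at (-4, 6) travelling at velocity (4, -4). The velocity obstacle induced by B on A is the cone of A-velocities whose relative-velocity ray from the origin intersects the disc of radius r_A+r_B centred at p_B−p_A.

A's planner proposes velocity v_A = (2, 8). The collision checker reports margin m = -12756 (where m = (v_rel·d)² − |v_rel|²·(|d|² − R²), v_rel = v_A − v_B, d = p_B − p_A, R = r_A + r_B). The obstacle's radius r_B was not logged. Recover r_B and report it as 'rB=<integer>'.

m = -12756
d = (-17, 19);  v_rel = (-2, 12),  |v_rel|² = 148
v_rel×d = (-2)·(19) − (12)·(-17) = 166
since m = R²·148 − 166²:  R² = (27556 + -12756) / 148 = 100
R = √100 = 10  ⇒  r_B = 10 − 8 = 2

rB=2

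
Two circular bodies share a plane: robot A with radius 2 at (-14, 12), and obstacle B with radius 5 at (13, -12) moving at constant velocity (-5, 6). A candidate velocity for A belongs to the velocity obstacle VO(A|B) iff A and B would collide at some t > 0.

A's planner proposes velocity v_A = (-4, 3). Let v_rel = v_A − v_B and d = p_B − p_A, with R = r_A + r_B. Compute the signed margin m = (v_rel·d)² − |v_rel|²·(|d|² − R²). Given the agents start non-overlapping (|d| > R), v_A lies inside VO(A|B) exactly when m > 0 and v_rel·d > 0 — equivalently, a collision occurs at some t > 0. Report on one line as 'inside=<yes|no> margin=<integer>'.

d = (27, -24),  |d|² = 1305;  R = 2+5 = 7,  c = 1305−7² = 1256
v_rel = (1, -3),  |v_rel|² = 10;  v_rel·d = (1)·(27) + (-3)·(-24) = 99
10·t² − 198·t + 1256 = 0  ⇒  m = 99² − 10·1256 = -2759
m = -2759 < 0,  v_rel·d = 99 > 0  ⇒  outside

inside=no margin=-2759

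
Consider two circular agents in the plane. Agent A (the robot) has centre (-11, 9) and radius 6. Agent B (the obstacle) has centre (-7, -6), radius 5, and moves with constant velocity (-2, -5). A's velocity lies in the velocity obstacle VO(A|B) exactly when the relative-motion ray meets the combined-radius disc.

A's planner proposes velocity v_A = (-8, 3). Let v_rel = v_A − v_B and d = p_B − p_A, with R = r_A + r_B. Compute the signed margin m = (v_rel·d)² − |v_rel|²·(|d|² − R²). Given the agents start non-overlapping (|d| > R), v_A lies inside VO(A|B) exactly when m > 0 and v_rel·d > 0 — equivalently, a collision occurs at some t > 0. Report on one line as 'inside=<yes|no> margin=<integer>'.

d = (4, -15),  |d|² = 241;  R = 6+5 = 11,  c = 241−11² = 120
v_rel = (-6, 8),  |v_rel|² = 100;  v_rel·d = (-6)·(4) + (8)·(-15) = -144
100·t² + 288·t + 120 = 0  ⇒  m = (-144)² − 100·120 = 8736
m = 8736 > 0,  v_rel·d = -144 < 0  ⇒  outside

inside=no margin=8736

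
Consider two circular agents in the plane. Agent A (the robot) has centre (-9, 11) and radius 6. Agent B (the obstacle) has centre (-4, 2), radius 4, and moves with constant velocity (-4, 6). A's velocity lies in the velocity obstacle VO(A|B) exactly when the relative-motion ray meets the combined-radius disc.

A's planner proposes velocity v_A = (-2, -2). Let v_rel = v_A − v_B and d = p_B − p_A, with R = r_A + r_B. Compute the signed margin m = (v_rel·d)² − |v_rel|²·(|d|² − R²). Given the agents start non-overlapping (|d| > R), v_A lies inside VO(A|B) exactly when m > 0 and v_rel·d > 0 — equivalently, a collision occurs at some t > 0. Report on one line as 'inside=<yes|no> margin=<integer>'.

d = (5, -9),  |d|² = 106;  R = 6+4 = 10,  c = 106−10² = 6
v_rel = (2, -8),  |v_rel|² = 68;  v_rel·d = (2)·(5) + (-8)·(-9) = 82
68·t² − 164·t + 6 = 0  ⇒  m = 82² − 68·6 = 6316
m = 6316 > 0,  v_rel·d = 82 > 0  ⇒  inside

inside=yes margin=6316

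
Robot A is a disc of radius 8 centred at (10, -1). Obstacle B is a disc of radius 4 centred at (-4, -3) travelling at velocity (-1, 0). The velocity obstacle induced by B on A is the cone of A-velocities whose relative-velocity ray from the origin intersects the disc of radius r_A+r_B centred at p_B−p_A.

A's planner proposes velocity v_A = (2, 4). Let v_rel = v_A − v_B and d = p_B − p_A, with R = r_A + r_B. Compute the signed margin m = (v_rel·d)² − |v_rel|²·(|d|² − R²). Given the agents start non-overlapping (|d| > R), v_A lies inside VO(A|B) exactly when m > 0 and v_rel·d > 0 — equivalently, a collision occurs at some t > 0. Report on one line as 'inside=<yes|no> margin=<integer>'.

d = (-14, -2),  |d|² = 200;  R = 8+4 = 12,  c = 200−12² = 56
v_rel = (3, 4),  |v_rel|² = 25;  v_rel·d = (3)·(-14) + (4)·(-2) = -50
25·t² + 100·t + 56 = 0  ⇒  m = (-50)² − 25·56 = 1100
m = 1100 > 0,  v_rel·d = -50 < 0  ⇒  outside

inside=no margin=1100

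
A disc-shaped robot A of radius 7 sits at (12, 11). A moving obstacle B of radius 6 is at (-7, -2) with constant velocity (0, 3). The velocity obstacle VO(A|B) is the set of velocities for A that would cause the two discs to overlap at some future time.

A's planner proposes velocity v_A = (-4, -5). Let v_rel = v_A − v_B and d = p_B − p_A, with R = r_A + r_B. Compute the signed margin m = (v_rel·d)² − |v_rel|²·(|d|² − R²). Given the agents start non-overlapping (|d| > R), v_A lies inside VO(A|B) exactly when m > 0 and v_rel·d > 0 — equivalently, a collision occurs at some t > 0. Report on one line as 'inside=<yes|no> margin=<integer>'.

d = (-19, -13),  |d|² = 530;  R = 7+6 = 13,  c = 530−13² = 361
v_rel = (-4, -8),  |v_rel|² = 80;  v_rel·d = (-4)·(-19) + (-8)·(-13) = 180
80·t² − 360·t + 361 = 0  ⇒  m = 180² − 80·361 = 3520
m = 3520 > 0,  v_rel·d = 180 > 0  ⇒  inside

inside=yes margin=3520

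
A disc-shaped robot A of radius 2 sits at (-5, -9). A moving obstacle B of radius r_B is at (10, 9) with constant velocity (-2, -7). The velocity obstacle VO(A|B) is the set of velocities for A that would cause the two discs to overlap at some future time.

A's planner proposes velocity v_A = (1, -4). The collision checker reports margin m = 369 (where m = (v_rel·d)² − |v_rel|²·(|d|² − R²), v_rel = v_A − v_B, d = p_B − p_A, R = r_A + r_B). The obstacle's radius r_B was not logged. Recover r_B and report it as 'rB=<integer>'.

m = 369
d = (15, 18);  v_rel = (3, 3),  |v_rel|² = 18
v_rel×d = (3)·(18) − (3)·(15) = 9
since m = R²·18 − 9²:  R² = (81 + 369) / 18 = 25
R = √25 = 5  ⇒  r_B = 5 − 2 = 3

rB=3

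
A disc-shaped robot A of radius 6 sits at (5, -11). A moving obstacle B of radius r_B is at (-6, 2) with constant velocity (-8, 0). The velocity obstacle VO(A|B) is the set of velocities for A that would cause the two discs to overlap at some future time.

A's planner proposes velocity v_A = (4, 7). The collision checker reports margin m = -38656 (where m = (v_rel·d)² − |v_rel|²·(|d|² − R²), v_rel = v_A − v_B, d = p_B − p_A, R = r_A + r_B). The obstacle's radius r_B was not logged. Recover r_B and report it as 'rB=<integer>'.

m = -38656
d = (-11, 13);  v_rel = (12, 7),  |v_rel|² = 193
v_rel×d = (12)·(13) − (7)·(-11) = 233
since m = R²·193 − 233²:  R² = (54289 + -38656) / 193 = 81
R = √81 = 9  ⇒  r_B = 9 − 6 = 3

rB=3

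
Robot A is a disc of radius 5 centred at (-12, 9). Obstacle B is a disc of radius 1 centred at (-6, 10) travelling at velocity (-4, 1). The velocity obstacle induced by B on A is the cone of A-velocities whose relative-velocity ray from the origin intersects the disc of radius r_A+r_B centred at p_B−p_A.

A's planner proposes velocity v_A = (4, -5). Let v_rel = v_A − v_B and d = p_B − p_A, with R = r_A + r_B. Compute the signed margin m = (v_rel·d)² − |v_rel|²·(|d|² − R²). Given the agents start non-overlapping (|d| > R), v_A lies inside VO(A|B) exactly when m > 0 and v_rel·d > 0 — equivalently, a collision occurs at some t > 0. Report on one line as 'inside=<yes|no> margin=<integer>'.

d = (6, 1),  |d|² = 37;  R = 5+1 = 6,  c = 37−6² = 1
v_rel = (8, -6),  |v_rel|² = 100;  v_rel·d = (8)·(6) + (-6)·(1) = 42
100·t² − 84·t + 1 = 0  ⇒  m = 42² − 100·1 = 1664
m = 1664 > 0,  v_rel·d = 42 > 0  ⇒  inside

inside=yes margin=1664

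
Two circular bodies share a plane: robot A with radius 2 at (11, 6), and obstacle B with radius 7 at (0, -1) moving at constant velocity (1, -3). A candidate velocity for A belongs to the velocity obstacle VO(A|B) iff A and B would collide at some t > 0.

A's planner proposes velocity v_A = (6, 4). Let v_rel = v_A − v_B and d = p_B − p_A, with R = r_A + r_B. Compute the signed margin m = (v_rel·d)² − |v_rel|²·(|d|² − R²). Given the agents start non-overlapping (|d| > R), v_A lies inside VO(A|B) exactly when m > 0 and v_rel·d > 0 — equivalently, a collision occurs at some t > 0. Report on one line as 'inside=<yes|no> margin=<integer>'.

d = (-11, -7),  |d|² = 170;  R = 2+7 = 9,  c = 170−9² = 89
v_rel = (5, 7),  |v_rel|² = 74;  v_rel·d = (5)·(-11) + (7)·(-7) = -104
74·t² + 208·t + 89 = 0  ⇒  m = (-104)² − 74·89 = 4230
m = 4230 > 0,  v_rel·d = -104 < 0  ⇒  outside

inside=no margin=4230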